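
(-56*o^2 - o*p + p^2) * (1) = -56*o^2 - o*p + p^2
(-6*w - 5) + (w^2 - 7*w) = w^2 - 13*w - 5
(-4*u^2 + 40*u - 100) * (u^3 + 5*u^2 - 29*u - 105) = -4*u^5 + 20*u^4 + 216*u^3 - 1240*u^2 - 1300*u + 10500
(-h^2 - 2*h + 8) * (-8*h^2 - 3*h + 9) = 8*h^4 + 19*h^3 - 67*h^2 - 42*h + 72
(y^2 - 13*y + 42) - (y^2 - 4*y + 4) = 38 - 9*y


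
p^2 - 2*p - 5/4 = (p - 5/2)*(p + 1/2)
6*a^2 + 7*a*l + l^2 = (a + l)*(6*a + l)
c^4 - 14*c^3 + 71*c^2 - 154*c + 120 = (c - 5)*(c - 4)*(c - 3)*(c - 2)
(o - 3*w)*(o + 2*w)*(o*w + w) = o^3*w - o^2*w^2 + o^2*w - 6*o*w^3 - o*w^2 - 6*w^3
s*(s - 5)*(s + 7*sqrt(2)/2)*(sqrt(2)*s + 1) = sqrt(2)*s^4 - 5*sqrt(2)*s^3 + 8*s^3 - 40*s^2 + 7*sqrt(2)*s^2/2 - 35*sqrt(2)*s/2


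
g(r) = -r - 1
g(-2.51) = 1.51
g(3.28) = -4.28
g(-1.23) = 0.23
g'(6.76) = -1.00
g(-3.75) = 2.75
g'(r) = -1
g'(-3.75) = -1.00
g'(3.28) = -1.00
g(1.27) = -2.27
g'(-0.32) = -1.00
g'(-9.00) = -1.00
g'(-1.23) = -1.00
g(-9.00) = 8.00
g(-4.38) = 3.38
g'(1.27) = -1.00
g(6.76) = -7.76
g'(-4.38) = -1.00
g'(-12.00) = -1.00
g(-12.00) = 11.00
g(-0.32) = -0.68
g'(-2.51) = -1.00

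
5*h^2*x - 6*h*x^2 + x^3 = x*(-5*h + x)*(-h + x)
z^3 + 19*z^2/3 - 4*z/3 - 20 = (z - 5/3)*(z + 2)*(z + 6)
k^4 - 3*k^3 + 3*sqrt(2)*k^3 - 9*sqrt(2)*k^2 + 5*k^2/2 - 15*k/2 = k*(k - 3)*(k + sqrt(2)/2)*(k + 5*sqrt(2)/2)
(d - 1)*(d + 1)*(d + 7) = d^3 + 7*d^2 - d - 7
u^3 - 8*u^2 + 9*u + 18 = (u - 6)*(u - 3)*(u + 1)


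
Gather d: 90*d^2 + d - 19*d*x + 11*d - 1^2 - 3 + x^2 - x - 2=90*d^2 + d*(12 - 19*x) + x^2 - x - 6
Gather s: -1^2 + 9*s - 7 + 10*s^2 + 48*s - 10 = 10*s^2 + 57*s - 18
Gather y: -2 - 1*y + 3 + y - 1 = 0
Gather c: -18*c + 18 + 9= 27 - 18*c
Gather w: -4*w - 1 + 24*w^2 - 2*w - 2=24*w^2 - 6*w - 3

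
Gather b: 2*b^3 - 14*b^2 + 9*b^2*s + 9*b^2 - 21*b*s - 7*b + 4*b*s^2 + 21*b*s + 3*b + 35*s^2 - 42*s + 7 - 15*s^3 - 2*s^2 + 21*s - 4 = 2*b^3 + b^2*(9*s - 5) + b*(4*s^2 - 4) - 15*s^3 + 33*s^2 - 21*s + 3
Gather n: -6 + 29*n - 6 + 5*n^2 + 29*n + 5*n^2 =10*n^2 + 58*n - 12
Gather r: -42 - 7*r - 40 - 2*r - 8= -9*r - 90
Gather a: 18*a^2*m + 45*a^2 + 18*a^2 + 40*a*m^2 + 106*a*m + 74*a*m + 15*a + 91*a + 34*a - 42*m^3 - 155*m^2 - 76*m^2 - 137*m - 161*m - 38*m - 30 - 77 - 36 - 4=a^2*(18*m + 63) + a*(40*m^2 + 180*m + 140) - 42*m^3 - 231*m^2 - 336*m - 147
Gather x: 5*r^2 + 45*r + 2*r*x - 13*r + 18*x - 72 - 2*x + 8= 5*r^2 + 32*r + x*(2*r + 16) - 64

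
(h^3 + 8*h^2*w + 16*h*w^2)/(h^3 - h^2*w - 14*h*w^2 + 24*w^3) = h*(h + 4*w)/(h^2 - 5*h*w + 6*w^2)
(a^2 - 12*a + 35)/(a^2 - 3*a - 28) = (a - 5)/(a + 4)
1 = 1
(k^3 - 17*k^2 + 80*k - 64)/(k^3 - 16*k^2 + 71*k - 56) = (k - 8)/(k - 7)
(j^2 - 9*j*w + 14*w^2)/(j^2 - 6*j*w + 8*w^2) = (-j + 7*w)/(-j + 4*w)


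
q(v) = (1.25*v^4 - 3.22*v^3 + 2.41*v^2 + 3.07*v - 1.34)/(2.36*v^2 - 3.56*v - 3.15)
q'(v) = (3.56 - 4.72*v)*(1.25*v^4 - 3.22*v^3 + 2.41*v^2 + 3.07*v - 1.34)/(2.36*v^2 - 3.56*v - 3.15)^2 + (5.0*v^3 - 9.66*v^2 + 4.82*v + 3.07)/(2.36*v^2 - 3.56*v - 3.15)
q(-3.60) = 9.42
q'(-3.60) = -4.45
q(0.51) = -0.12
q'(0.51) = -0.81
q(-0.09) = 0.57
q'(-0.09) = -1.71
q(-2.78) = 6.11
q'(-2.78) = -3.62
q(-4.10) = 11.77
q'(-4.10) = -4.97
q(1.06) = -0.55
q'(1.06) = -0.95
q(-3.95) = 11.04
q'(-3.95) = -4.81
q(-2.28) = 4.42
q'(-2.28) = -3.14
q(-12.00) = 83.80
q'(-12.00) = -13.29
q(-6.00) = 23.09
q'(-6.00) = -6.95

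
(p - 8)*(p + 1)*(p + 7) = p^3 - 57*p - 56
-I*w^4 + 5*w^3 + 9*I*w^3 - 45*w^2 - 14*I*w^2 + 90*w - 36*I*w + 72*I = (w - 6)*(w - 3)*(w + 4*I)*(-I*w + 1)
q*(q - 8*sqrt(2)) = q^2 - 8*sqrt(2)*q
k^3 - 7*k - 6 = (k - 3)*(k + 1)*(k + 2)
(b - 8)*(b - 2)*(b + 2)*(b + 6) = b^4 - 2*b^3 - 52*b^2 + 8*b + 192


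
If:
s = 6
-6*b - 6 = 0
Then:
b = -1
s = 6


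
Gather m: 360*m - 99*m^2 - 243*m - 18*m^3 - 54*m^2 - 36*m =-18*m^3 - 153*m^2 + 81*m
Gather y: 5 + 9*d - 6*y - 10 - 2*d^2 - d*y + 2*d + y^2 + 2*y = -2*d^2 + 11*d + y^2 + y*(-d - 4) - 5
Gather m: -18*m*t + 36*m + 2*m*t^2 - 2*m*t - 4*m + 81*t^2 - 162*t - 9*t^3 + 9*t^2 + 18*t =m*(2*t^2 - 20*t + 32) - 9*t^3 + 90*t^2 - 144*t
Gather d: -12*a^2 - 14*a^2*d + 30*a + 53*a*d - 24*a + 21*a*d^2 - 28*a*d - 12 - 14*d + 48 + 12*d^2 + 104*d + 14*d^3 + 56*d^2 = -12*a^2 + 6*a + 14*d^3 + d^2*(21*a + 68) + d*(-14*a^2 + 25*a + 90) + 36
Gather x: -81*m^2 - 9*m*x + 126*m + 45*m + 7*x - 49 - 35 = -81*m^2 + 171*m + x*(7 - 9*m) - 84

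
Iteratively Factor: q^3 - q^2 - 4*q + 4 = (q - 2)*(q^2 + q - 2) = (q - 2)*(q + 2)*(q - 1)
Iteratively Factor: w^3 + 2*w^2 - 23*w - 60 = (w - 5)*(w^2 + 7*w + 12) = (w - 5)*(w + 3)*(w + 4)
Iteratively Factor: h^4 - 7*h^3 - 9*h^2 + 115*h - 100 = (h - 1)*(h^3 - 6*h^2 - 15*h + 100) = (h - 5)*(h - 1)*(h^2 - h - 20) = (h - 5)^2*(h - 1)*(h + 4)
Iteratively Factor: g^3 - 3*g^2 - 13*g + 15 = (g - 5)*(g^2 + 2*g - 3) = (g - 5)*(g + 3)*(g - 1)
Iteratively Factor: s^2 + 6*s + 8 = (s + 4)*(s + 2)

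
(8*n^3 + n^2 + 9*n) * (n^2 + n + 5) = 8*n^5 + 9*n^4 + 50*n^3 + 14*n^2 + 45*n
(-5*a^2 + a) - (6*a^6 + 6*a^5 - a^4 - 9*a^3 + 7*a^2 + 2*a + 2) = -6*a^6 - 6*a^5 + a^4 + 9*a^3 - 12*a^2 - a - 2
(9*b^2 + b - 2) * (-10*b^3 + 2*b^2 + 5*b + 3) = -90*b^5 + 8*b^4 + 67*b^3 + 28*b^2 - 7*b - 6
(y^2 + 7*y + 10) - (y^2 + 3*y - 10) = 4*y + 20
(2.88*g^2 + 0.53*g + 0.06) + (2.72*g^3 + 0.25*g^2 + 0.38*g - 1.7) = 2.72*g^3 + 3.13*g^2 + 0.91*g - 1.64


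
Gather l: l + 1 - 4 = l - 3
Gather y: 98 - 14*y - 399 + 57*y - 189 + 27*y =70*y - 490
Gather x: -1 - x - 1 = -x - 2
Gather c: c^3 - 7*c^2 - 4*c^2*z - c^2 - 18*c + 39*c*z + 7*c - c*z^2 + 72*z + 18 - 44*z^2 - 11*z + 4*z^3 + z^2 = c^3 + c^2*(-4*z - 8) + c*(-z^2 + 39*z - 11) + 4*z^3 - 43*z^2 + 61*z + 18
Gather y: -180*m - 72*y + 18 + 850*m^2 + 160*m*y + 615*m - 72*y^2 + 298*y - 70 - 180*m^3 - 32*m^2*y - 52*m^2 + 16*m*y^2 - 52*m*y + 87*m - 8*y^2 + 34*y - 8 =-180*m^3 + 798*m^2 + 522*m + y^2*(16*m - 80) + y*(-32*m^2 + 108*m + 260) - 60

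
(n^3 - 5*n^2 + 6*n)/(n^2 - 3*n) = n - 2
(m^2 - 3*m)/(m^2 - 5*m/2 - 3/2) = 2*m/(2*m + 1)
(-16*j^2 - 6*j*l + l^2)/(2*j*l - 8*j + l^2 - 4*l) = (-8*j + l)/(l - 4)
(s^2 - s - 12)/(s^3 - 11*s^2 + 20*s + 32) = (s + 3)/(s^2 - 7*s - 8)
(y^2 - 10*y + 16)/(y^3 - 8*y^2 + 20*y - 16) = (y - 8)/(y^2 - 6*y + 8)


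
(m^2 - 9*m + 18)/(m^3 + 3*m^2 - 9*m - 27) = (m - 6)/(m^2 + 6*m + 9)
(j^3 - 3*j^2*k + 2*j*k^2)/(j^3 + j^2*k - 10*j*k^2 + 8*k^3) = j/(j + 4*k)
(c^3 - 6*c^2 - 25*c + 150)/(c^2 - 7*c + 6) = (c^2 - 25)/(c - 1)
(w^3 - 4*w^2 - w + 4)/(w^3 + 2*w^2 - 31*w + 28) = (w + 1)/(w + 7)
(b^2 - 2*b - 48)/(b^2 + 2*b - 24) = (b - 8)/(b - 4)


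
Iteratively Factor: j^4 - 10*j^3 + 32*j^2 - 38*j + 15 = (j - 5)*(j^3 - 5*j^2 + 7*j - 3) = (j - 5)*(j - 1)*(j^2 - 4*j + 3) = (j - 5)*(j - 3)*(j - 1)*(j - 1)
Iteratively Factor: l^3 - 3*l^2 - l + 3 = (l - 3)*(l^2 - 1) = (l - 3)*(l - 1)*(l + 1)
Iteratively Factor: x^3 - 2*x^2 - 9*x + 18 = (x + 3)*(x^2 - 5*x + 6) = (x - 2)*(x + 3)*(x - 3)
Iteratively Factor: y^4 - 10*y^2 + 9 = (y + 1)*(y^3 - y^2 - 9*y + 9) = (y + 1)*(y + 3)*(y^2 - 4*y + 3) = (y - 3)*(y + 1)*(y + 3)*(y - 1)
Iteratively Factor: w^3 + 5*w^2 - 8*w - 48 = (w + 4)*(w^2 + w - 12) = (w + 4)^2*(w - 3)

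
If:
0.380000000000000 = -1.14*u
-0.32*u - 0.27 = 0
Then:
No Solution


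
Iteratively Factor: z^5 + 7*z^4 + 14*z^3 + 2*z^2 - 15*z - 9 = (z + 3)*(z^4 + 4*z^3 + 2*z^2 - 4*z - 3) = (z + 1)*(z + 3)*(z^3 + 3*z^2 - z - 3) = (z + 1)*(z + 3)^2*(z^2 - 1) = (z + 1)^2*(z + 3)^2*(z - 1)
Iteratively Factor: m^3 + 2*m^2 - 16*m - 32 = (m + 4)*(m^2 - 2*m - 8) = (m - 4)*(m + 4)*(m + 2)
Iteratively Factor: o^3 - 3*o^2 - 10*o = (o - 5)*(o^2 + 2*o) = (o - 5)*(o + 2)*(o)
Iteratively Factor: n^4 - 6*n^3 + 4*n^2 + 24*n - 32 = (n - 4)*(n^3 - 2*n^2 - 4*n + 8) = (n - 4)*(n - 2)*(n^2 - 4) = (n - 4)*(n - 2)^2*(n + 2)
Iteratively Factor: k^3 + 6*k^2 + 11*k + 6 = (k + 3)*(k^2 + 3*k + 2) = (k + 1)*(k + 3)*(k + 2)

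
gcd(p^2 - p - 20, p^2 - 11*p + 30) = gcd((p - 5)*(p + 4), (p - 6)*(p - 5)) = p - 5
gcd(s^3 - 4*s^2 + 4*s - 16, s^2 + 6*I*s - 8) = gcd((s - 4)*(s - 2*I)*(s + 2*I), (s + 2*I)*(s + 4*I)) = s + 2*I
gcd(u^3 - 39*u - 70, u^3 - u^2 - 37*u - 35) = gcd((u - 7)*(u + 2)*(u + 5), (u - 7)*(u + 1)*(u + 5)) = u^2 - 2*u - 35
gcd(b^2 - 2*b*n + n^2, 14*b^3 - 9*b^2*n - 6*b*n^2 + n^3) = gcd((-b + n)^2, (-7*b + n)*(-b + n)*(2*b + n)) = b - n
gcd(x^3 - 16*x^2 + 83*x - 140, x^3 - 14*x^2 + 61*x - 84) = x^2 - 11*x + 28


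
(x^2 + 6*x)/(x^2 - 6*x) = (x + 6)/(x - 6)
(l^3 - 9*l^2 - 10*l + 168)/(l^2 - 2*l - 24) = l - 7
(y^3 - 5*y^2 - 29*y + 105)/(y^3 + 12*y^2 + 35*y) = (y^2 - 10*y + 21)/(y*(y + 7))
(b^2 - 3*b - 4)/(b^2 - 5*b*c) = (b^2 - 3*b - 4)/(b*(b - 5*c))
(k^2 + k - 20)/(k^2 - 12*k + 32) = (k + 5)/(k - 8)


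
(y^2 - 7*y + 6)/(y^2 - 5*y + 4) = (y - 6)/(y - 4)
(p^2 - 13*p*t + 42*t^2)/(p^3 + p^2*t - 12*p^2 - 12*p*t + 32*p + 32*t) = (p^2 - 13*p*t + 42*t^2)/(p^3 + p^2*t - 12*p^2 - 12*p*t + 32*p + 32*t)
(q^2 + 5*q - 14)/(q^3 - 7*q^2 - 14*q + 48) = (q + 7)/(q^2 - 5*q - 24)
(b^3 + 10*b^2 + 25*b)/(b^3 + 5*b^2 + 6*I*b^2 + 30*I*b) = (b + 5)/(b + 6*I)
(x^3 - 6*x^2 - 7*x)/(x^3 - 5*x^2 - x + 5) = x*(x - 7)/(x^2 - 6*x + 5)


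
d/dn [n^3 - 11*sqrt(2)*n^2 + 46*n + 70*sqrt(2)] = 3*n^2 - 22*sqrt(2)*n + 46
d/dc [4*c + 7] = 4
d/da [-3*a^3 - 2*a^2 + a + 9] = -9*a^2 - 4*a + 1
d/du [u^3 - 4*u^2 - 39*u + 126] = 3*u^2 - 8*u - 39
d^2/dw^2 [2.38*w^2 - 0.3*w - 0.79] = 4.76000000000000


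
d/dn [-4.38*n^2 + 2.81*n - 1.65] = 2.81 - 8.76*n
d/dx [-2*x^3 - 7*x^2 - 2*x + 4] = -6*x^2 - 14*x - 2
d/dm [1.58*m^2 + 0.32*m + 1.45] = 3.16*m + 0.32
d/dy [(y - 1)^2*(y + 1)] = (y - 1)*(3*y + 1)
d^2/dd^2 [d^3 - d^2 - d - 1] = 6*d - 2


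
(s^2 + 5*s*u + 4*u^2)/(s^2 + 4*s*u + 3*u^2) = (s + 4*u)/(s + 3*u)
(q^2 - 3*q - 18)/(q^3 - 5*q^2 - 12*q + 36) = 1/(q - 2)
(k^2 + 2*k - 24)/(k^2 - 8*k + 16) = (k + 6)/(k - 4)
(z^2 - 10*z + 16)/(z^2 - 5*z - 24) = (z - 2)/(z + 3)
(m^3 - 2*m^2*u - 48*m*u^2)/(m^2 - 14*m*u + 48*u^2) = m*(-m - 6*u)/(-m + 6*u)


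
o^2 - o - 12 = (o - 4)*(o + 3)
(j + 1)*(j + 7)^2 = j^3 + 15*j^2 + 63*j + 49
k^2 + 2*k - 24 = (k - 4)*(k + 6)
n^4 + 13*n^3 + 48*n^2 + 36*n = n*(n + 1)*(n + 6)^2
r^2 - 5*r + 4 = (r - 4)*(r - 1)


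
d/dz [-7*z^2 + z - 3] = 1 - 14*z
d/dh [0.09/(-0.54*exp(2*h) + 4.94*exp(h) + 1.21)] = (0.0972*exp(h) - 0.4446)*exp(h)/(-0.54*exp(2*h) + 4.94*exp(h) + 1.21)^2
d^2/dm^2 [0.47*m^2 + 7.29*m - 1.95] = 0.940000000000000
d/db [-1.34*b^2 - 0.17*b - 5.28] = -2.68*b - 0.17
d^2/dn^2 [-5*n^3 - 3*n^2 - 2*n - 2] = -30*n - 6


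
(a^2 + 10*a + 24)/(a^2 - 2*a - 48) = (a + 4)/(a - 8)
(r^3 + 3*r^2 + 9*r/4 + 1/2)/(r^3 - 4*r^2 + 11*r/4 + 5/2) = (2*r^2 + 5*r + 2)/(2*r^2 - 9*r + 10)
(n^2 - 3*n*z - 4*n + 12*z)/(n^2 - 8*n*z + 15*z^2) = (4 - n)/(-n + 5*z)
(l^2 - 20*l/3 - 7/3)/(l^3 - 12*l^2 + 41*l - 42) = (l + 1/3)/(l^2 - 5*l + 6)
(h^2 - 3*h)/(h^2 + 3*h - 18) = h/(h + 6)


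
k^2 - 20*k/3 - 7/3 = (k - 7)*(k + 1/3)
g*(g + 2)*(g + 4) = g^3 + 6*g^2 + 8*g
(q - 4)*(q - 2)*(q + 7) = q^3 + q^2 - 34*q + 56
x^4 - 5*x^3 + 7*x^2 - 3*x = x*(x - 3)*(x - 1)^2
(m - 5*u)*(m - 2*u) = m^2 - 7*m*u + 10*u^2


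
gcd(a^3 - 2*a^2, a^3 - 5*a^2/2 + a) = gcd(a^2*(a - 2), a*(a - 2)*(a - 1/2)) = a^2 - 2*a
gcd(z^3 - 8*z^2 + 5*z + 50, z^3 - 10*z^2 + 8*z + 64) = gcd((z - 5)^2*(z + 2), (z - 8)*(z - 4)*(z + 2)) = z + 2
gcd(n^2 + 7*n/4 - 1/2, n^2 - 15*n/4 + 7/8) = n - 1/4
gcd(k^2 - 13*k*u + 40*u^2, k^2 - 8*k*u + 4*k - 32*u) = -k + 8*u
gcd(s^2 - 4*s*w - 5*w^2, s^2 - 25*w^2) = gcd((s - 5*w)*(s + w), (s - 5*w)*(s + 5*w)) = s - 5*w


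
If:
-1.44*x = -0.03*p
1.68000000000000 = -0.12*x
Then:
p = -672.00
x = -14.00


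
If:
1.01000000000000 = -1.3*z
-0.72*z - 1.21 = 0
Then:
No Solution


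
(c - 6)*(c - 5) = c^2 - 11*c + 30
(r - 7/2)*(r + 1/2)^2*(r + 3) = r^4 + r^3/2 - 43*r^2/4 - 85*r/8 - 21/8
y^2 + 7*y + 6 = (y + 1)*(y + 6)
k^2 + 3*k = k*(k + 3)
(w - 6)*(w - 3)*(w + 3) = w^3 - 6*w^2 - 9*w + 54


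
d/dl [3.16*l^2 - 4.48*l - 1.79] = 6.32*l - 4.48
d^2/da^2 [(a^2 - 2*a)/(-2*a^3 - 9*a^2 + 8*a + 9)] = 2*(-4*a^6 + 24*a^5 + 60*a^4 - 4*a^3 - 27*a^2 + 486*a - 225)/(8*a^9 + 108*a^8 + 390*a^7 - 243*a^6 - 2532*a^5 + 405*a^4 + 3862*a^3 + 459*a^2 - 1944*a - 729)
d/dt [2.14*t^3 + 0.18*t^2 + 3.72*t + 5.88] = 6.42*t^2 + 0.36*t + 3.72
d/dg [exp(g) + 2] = exp(g)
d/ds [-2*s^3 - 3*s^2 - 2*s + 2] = -6*s^2 - 6*s - 2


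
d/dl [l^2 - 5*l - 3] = 2*l - 5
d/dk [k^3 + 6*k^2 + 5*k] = 3*k^2 + 12*k + 5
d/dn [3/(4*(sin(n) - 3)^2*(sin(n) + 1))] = 3*(1 - 3*sin(n))*cos(n)/(4*(sin(n) - 3)^3*(sin(n) + 1)^2)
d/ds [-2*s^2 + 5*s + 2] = 5 - 4*s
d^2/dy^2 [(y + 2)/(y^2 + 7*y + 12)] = 2*((y + 2)*(2*y + 7)^2 - 3*(y + 3)*(y^2 + 7*y + 12))/(y^2 + 7*y + 12)^3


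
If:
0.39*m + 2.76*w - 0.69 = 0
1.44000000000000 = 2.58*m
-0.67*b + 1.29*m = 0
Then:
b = 1.07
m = 0.56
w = 0.17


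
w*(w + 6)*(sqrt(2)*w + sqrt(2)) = sqrt(2)*w^3 + 7*sqrt(2)*w^2 + 6*sqrt(2)*w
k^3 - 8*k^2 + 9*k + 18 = (k - 6)*(k - 3)*(k + 1)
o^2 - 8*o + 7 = (o - 7)*(o - 1)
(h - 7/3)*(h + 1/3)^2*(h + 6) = h^4 + 13*h^3/3 - 103*h^2/9 - 241*h/27 - 14/9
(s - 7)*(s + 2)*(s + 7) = s^3 + 2*s^2 - 49*s - 98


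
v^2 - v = v*(v - 1)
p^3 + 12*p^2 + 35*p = p*(p + 5)*(p + 7)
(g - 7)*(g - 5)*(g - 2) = g^3 - 14*g^2 + 59*g - 70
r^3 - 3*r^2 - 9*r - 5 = (r - 5)*(r + 1)^2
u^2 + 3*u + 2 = (u + 1)*(u + 2)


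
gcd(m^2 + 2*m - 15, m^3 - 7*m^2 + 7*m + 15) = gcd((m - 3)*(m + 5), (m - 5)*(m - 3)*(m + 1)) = m - 3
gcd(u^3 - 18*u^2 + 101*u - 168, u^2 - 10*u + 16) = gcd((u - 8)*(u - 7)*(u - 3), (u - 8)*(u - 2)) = u - 8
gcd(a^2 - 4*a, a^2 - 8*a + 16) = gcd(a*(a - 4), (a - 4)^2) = a - 4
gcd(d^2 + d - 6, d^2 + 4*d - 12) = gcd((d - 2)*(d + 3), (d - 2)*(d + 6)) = d - 2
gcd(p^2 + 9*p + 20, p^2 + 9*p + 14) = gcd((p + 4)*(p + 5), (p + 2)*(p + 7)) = 1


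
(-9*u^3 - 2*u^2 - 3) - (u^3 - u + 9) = -10*u^3 - 2*u^2 + u - 12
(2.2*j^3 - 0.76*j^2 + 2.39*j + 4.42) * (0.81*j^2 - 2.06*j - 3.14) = 1.782*j^5 - 5.1476*j^4 - 3.4065*j^3 + 1.0432*j^2 - 16.6098*j - 13.8788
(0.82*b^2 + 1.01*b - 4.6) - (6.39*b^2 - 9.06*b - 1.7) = -5.57*b^2 + 10.07*b - 2.9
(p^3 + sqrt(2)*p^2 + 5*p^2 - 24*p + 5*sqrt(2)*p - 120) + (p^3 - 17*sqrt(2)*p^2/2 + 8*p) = 2*p^3 - 15*sqrt(2)*p^2/2 + 5*p^2 - 16*p + 5*sqrt(2)*p - 120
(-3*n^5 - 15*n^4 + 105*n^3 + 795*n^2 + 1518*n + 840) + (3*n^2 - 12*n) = -3*n^5 - 15*n^4 + 105*n^3 + 798*n^2 + 1506*n + 840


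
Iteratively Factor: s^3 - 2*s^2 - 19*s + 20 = (s - 1)*(s^2 - s - 20) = (s - 5)*(s - 1)*(s + 4)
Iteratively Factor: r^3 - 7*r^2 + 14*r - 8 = (r - 4)*(r^2 - 3*r + 2) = (r - 4)*(r - 2)*(r - 1)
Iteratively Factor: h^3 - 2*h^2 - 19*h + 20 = (h - 5)*(h^2 + 3*h - 4) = (h - 5)*(h + 4)*(h - 1)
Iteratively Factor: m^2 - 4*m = (m)*(m - 4)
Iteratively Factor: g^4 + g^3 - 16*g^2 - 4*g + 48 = (g + 4)*(g^3 - 3*g^2 - 4*g + 12) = (g - 2)*(g + 4)*(g^2 - g - 6) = (g - 2)*(g + 2)*(g + 4)*(g - 3)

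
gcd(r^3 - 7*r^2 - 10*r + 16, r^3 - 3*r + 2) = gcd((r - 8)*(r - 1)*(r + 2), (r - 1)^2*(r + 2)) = r^2 + r - 2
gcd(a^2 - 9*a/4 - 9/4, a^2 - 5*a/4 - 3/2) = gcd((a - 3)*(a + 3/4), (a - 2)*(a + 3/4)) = a + 3/4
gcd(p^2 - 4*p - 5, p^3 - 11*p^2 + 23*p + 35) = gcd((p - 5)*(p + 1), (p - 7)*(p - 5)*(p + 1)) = p^2 - 4*p - 5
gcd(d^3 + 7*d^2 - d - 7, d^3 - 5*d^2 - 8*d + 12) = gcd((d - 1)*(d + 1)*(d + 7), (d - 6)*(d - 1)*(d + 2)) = d - 1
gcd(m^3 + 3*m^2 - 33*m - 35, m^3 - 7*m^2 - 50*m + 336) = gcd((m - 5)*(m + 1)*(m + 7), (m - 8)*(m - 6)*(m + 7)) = m + 7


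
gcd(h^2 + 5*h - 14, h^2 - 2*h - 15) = 1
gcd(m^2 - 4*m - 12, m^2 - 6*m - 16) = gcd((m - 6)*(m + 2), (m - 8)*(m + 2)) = m + 2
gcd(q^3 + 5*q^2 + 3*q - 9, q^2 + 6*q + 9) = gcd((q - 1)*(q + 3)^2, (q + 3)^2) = q^2 + 6*q + 9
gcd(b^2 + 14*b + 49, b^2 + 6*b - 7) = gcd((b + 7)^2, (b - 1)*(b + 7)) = b + 7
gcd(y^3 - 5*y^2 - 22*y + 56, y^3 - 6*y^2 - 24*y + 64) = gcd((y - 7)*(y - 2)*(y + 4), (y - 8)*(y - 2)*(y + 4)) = y^2 + 2*y - 8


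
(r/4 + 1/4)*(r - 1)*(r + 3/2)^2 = r^4/4 + 3*r^3/4 + 5*r^2/16 - 3*r/4 - 9/16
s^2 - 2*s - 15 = (s - 5)*(s + 3)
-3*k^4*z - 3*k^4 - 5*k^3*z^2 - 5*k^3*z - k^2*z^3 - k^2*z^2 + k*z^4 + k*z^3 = (-3*k + z)*(k + z)^2*(k*z + k)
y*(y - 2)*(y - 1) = y^3 - 3*y^2 + 2*y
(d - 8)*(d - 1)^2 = d^3 - 10*d^2 + 17*d - 8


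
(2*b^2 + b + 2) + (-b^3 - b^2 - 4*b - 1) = -b^3 + b^2 - 3*b + 1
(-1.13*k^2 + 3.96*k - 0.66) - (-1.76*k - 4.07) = -1.13*k^2 + 5.72*k + 3.41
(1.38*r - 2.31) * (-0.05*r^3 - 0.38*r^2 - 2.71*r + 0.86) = -0.069*r^4 - 0.4089*r^3 - 2.862*r^2 + 7.4469*r - 1.9866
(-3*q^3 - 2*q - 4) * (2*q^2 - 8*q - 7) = -6*q^5 + 24*q^4 + 17*q^3 + 8*q^2 + 46*q + 28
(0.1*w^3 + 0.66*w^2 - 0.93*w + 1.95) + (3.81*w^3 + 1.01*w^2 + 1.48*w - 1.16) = 3.91*w^3 + 1.67*w^2 + 0.55*w + 0.79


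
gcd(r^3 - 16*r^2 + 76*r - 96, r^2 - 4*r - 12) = r - 6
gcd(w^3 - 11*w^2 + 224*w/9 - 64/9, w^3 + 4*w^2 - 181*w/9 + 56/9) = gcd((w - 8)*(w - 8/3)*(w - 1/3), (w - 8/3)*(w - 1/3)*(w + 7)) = w^2 - 3*w + 8/9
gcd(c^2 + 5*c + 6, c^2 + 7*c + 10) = c + 2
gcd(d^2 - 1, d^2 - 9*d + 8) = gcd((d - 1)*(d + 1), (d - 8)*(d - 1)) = d - 1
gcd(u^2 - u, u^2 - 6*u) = u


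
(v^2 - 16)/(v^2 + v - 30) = (v^2 - 16)/(v^2 + v - 30)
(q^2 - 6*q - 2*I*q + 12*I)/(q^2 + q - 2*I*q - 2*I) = (q - 6)/(q + 1)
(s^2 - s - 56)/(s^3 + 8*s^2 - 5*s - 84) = (s - 8)/(s^2 + s - 12)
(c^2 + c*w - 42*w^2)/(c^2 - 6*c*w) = (c + 7*w)/c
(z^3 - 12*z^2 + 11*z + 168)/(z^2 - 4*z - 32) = (z^2 - 4*z - 21)/(z + 4)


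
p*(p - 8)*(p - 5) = p^3 - 13*p^2 + 40*p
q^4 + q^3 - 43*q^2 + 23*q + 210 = (q - 5)*(q - 3)*(q + 2)*(q + 7)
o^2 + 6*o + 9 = (o + 3)^2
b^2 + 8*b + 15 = (b + 3)*(b + 5)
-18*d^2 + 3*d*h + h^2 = (-3*d + h)*(6*d + h)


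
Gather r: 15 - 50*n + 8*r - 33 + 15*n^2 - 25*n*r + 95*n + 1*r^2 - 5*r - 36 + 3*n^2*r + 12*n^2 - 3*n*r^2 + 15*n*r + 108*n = 27*n^2 + 153*n + r^2*(1 - 3*n) + r*(3*n^2 - 10*n + 3) - 54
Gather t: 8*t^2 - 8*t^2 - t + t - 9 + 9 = 0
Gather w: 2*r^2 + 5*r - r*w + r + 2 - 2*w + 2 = 2*r^2 + 6*r + w*(-r - 2) + 4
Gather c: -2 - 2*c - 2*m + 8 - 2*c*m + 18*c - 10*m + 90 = c*(16 - 2*m) - 12*m + 96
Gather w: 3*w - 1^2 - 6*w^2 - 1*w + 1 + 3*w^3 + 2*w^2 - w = 3*w^3 - 4*w^2 + w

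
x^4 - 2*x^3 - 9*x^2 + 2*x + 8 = (x - 4)*(x - 1)*(x + 1)*(x + 2)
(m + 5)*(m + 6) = m^2 + 11*m + 30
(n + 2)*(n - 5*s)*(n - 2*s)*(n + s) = n^4 - 6*n^3*s + 2*n^3 + 3*n^2*s^2 - 12*n^2*s + 10*n*s^3 + 6*n*s^2 + 20*s^3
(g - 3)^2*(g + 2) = g^3 - 4*g^2 - 3*g + 18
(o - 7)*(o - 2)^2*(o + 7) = o^4 - 4*o^3 - 45*o^2 + 196*o - 196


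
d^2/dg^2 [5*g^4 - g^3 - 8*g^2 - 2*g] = 60*g^2 - 6*g - 16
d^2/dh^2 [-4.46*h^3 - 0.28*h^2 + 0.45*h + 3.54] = -26.76*h - 0.56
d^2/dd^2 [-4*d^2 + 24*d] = -8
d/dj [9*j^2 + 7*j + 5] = 18*j + 7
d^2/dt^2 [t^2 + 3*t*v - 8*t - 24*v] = 2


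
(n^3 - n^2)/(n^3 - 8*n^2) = (n - 1)/(n - 8)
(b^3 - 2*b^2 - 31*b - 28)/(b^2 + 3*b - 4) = (b^2 - 6*b - 7)/(b - 1)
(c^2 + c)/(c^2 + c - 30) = c*(c + 1)/(c^2 + c - 30)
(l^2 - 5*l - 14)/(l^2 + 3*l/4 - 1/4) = 4*(l^2 - 5*l - 14)/(4*l^2 + 3*l - 1)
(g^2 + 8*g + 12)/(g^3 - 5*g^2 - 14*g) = (g + 6)/(g*(g - 7))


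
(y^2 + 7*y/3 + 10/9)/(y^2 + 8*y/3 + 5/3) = (y + 2/3)/(y + 1)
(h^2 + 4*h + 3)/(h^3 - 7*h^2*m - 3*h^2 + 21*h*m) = (h^2 + 4*h + 3)/(h*(h^2 - 7*h*m - 3*h + 21*m))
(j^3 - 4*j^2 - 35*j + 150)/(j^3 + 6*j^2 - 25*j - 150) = (j - 5)/(j + 5)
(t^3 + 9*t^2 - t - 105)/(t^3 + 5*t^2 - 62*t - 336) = (t^2 + 2*t - 15)/(t^2 - 2*t - 48)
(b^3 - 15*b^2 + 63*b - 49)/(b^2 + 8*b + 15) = (b^3 - 15*b^2 + 63*b - 49)/(b^2 + 8*b + 15)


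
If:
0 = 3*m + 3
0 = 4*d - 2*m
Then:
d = -1/2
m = -1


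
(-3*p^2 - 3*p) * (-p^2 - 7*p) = 3*p^4 + 24*p^3 + 21*p^2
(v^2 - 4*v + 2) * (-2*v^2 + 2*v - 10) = -2*v^4 + 10*v^3 - 22*v^2 + 44*v - 20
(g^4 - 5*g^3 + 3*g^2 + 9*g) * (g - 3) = g^5 - 8*g^4 + 18*g^3 - 27*g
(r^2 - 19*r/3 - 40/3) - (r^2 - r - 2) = -16*r/3 - 34/3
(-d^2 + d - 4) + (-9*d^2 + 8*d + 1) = -10*d^2 + 9*d - 3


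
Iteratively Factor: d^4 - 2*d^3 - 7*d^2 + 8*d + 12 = (d + 1)*(d^3 - 3*d^2 - 4*d + 12) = (d + 1)*(d + 2)*(d^2 - 5*d + 6) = (d - 2)*(d + 1)*(d + 2)*(d - 3)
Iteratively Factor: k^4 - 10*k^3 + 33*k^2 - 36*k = (k - 3)*(k^3 - 7*k^2 + 12*k) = (k - 4)*(k - 3)*(k^2 - 3*k) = (k - 4)*(k - 3)^2*(k)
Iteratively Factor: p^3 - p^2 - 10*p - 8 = (p - 4)*(p^2 + 3*p + 2) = (p - 4)*(p + 2)*(p + 1)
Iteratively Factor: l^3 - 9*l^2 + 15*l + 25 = (l - 5)*(l^2 - 4*l - 5) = (l - 5)^2*(l + 1)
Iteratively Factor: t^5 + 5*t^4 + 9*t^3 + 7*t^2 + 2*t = (t)*(t^4 + 5*t^3 + 9*t^2 + 7*t + 2) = t*(t + 1)*(t^3 + 4*t^2 + 5*t + 2) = t*(t + 1)^2*(t^2 + 3*t + 2) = t*(t + 1)^2*(t + 2)*(t + 1)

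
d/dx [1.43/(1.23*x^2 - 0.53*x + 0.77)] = (0.7579 - 3.5178*x)/(1.23*x^2 - 0.53*x + 0.77)^2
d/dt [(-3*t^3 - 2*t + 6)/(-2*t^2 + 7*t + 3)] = (6*t^4 - 42*t^3 - 31*t^2 + 24*t - 48)/(4*t^4 - 28*t^3 + 37*t^2 + 42*t + 9)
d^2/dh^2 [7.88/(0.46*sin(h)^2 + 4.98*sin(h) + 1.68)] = (-6.669632*sin(h)^4 - 54.154512*sin(h)^3 - 161.064048*sin(h)^2 + 174.236256*sin(h) + 378.674976)/(0.46*sin(h)^2 + 4.98*sin(h) + 1.68)^3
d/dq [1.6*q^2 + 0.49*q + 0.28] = 3.2*q + 0.49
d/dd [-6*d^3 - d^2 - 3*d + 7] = -18*d^2 - 2*d - 3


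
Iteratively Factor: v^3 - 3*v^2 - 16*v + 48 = (v - 3)*(v^2 - 16) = (v - 4)*(v - 3)*(v + 4)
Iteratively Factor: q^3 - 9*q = (q)*(q^2 - 9) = q*(q - 3)*(q + 3)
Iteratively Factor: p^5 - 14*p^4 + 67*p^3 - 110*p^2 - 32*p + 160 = (p + 1)*(p^4 - 15*p^3 + 82*p^2 - 192*p + 160) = (p - 4)*(p + 1)*(p^3 - 11*p^2 + 38*p - 40) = (p - 4)*(p - 2)*(p + 1)*(p^2 - 9*p + 20) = (p - 4)^2*(p - 2)*(p + 1)*(p - 5)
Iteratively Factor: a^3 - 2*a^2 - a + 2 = (a - 1)*(a^2 - a - 2) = (a - 1)*(a + 1)*(a - 2)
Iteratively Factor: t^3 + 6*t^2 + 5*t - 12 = (t + 3)*(t^2 + 3*t - 4) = (t - 1)*(t + 3)*(t + 4)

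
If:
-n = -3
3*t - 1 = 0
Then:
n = 3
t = 1/3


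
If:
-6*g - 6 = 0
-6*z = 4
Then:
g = -1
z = -2/3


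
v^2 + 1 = (v - I)*(v + I)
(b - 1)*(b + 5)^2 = b^3 + 9*b^2 + 15*b - 25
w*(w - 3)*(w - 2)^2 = w^4 - 7*w^3 + 16*w^2 - 12*w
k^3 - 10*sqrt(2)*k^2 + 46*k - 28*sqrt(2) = (k - 7*sqrt(2))*(k - 2*sqrt(2))*(k - sqrt(2))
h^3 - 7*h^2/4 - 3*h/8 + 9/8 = (h - 3/2)*(h - 1)*(h + 3/4)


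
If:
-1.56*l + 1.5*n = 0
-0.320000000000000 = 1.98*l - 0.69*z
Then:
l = 0.348484848484849*z - 0.161616161616162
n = 0.362424242424242*z - 0.168080808080808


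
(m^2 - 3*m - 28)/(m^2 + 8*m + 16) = (m - 7)/(m + 4)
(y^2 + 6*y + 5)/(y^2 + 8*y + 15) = (y + 1)/(y + 3)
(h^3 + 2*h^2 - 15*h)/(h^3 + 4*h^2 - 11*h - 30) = h/(h + 2)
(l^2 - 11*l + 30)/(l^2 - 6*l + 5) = (l - 6)/(l - 1)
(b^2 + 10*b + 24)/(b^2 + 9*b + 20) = (b + 6)/(b + 5)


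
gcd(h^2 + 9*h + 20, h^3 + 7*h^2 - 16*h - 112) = h + 4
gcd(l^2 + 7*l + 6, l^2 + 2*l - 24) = l + 6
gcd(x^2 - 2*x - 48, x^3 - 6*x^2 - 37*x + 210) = x + 6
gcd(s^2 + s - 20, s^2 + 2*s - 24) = s - 4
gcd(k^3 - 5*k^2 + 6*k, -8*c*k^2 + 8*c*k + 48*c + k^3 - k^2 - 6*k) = k - 3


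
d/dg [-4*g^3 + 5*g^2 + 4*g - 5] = -12*g^2 + 10*g + 4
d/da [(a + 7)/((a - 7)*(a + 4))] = (-a^2 - 14*a - 7)/(a^4 - 6*a^3 - 47*a^2 + 168*a + 784)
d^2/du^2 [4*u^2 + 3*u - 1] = 8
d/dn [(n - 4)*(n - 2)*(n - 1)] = 3*n^2 - 14*n + 14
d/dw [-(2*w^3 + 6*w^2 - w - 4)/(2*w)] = -2*w - 3 - 2/w^2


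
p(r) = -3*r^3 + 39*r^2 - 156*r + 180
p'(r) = -9*r^2 + 78*r - 156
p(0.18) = 153.17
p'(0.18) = -142.25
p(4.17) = -9.89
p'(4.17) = 12.76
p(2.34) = -9.93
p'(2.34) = -22.76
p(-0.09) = 194.36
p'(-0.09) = -163.09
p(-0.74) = 318.01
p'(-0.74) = -218.65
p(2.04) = -1.41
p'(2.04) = -34.33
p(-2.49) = 856.56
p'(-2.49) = -406.02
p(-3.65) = 1414.86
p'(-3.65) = -560.60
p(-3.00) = 1080.00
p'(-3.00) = -471.00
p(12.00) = -1260.00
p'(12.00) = -516.00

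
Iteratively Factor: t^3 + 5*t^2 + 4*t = (t)*(t^2 + 5*t + 4) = t*(t + 4)*(t + 1)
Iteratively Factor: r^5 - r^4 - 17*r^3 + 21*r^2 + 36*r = (r + 1)*(r^4 - 2*r^3 - 15*r^2 + 36*r) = (r - 3)*(r + 1)*(r^3 + r^2 - 12*r) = (r - 3)^2*(r + 1)*(r^2 + 4*r) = r*(r - 3)^2*(r + 1)*(r + 4)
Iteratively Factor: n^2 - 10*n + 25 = (n - 5)*(n - 5)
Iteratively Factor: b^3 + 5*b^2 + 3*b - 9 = (b + 3)*(b^2 + 2*b - 3) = (b - 1)*(b + 3)*(b + 3)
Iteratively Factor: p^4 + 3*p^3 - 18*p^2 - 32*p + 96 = (p + 4)*(p^3 - p^2 - 14*p + 24) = (p - 3)*(p + 4)*(p^2 + 2*p - 8) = (p - 3)*(p + 4)^2*(p - 2)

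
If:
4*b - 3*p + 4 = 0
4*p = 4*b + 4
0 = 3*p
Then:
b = -1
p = 0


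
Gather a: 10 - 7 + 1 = 4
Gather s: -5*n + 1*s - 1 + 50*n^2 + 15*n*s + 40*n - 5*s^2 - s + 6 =50*n^2 + 15*n*s + 35*n - 5*s^2 + 5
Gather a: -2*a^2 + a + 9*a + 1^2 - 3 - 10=-2*a^2 + 10*a - 12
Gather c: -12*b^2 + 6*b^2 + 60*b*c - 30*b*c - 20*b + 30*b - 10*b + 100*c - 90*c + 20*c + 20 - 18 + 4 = -6*b^2 + c*(30*b + 30) + 6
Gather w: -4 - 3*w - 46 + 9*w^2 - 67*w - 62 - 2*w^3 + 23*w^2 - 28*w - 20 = -2*w^3 + 32*w^2 - 98*w - 132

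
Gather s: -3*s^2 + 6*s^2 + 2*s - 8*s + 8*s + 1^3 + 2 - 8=3*s^2 + 2*s - 5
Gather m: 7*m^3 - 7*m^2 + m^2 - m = 7*m^3 - 6*m^2 - m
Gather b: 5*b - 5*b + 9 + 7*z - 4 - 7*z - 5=0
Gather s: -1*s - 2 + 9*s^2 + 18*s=9*s^2 + 17*s - 2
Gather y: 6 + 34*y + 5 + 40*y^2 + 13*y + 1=40*y^2 + 47*y + 12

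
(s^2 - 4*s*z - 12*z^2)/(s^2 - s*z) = (s^2 - 4*s*z - 12*z^2)/(s*(s - z))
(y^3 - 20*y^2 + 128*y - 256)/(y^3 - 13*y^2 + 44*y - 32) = (y - 8)/(y - 1)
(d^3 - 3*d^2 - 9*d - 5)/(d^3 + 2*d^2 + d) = (d - 5)/d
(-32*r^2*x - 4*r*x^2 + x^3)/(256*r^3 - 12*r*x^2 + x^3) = x/(-8*r + x)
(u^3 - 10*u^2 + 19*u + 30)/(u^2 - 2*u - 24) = (u^2 - 4*u - 5)/(u + 4)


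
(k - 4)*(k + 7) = k^2 + 3*k - 28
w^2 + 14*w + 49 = (w + 7)^2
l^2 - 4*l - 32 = (l - 8)*(l + 4)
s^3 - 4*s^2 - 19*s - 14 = (s - 7)*(s + 1)*(s + 2)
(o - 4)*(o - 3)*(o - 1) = o^3 - 8*o^2 + 19*o - 12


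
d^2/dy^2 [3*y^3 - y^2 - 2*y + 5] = 18*y - 2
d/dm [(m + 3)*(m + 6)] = 2*m + 9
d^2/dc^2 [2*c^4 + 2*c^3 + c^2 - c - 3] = 24*c^2 + 12*c + 2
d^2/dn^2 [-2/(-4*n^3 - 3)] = 48*n*(8*n^3 - 3)/(4*n^3 + 3)^3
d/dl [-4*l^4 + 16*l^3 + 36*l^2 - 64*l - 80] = -16*l^3 + 48*l^2 + 72*l - 64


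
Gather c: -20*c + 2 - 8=-20*c - 6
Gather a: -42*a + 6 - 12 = -42*a - 6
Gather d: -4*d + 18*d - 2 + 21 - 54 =14*d - 35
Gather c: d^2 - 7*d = d^2 - 7*d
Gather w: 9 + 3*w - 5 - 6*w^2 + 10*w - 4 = -6*w^2 + 13*w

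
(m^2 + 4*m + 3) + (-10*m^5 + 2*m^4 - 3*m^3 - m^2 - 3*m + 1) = -10*m^5 + 2*m^4 - 3*m^3 + m + 4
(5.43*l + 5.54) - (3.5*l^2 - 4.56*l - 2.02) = -3.5*l^2 + 9.99*l + 7.56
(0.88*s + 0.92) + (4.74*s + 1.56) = 5.62*s + 2.48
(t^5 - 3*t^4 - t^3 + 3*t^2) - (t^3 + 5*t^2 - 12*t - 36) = t^5 - 3*t^4 - 2*t^3 - 2*t^2 + 12*t + 36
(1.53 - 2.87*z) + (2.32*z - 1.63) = -0.55*z - 0.0999999999999999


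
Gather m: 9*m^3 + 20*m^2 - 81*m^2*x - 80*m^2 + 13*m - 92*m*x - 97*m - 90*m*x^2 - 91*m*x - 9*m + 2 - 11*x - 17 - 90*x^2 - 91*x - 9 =9*m^3 + m^2*(-81*x - 60) + m*(-90*x^2 - 183*x - 93) - 90*x^2 - 102*x - 24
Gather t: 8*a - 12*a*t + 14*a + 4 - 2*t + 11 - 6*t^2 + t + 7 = 22*a - 6*t^2 + t*(-12*a - 1) + 22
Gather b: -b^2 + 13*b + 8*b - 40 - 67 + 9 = -b^2 + 21*b - 98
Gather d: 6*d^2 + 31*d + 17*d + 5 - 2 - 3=6*d^2 + 48*d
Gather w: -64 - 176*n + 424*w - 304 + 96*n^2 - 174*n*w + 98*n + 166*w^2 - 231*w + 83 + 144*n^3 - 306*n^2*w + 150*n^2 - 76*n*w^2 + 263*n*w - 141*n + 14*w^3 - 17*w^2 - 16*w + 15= 144*n^3 + 246*n^2 - 219*n + 14*w^3 + w^2*(149 - 76*n) + w*(-306*n^2 + 89*n + 177) - 270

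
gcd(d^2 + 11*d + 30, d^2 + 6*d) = d + 6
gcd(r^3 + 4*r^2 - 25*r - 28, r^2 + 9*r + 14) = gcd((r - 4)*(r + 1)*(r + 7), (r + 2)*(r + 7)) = r + 7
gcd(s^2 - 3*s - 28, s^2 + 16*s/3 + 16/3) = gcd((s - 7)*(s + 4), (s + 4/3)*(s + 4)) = s + 4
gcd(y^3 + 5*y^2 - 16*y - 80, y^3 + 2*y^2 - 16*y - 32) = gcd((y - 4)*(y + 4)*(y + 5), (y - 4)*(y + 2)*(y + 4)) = y^2 - 16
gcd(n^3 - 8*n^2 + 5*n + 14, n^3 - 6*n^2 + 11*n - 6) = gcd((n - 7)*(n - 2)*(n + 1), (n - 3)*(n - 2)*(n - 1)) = n - 2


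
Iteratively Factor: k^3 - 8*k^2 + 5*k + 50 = (k - 5)*(k^2 - 3*k - 10) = (k - 5)*(k + 2)*(k - 5)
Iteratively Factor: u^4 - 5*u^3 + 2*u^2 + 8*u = (u - 2)*(u^3 - 3*u^2 - 4*u) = u*(u - 2)*(u^2 - 3*u - 4) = u*(u - 2)*(u + 1)*(u - 4)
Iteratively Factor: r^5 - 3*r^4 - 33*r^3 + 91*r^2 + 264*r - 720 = (r + 4)*(r^4 - 7*r^3 - 5*r^2 + 111*r - 180) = (r + 4)^2*(r^3 - 11*r^2 + 39*r - 45) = (r - 3)*(r + 4)^2*(r^2 - 8*r + 15) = (r - 3)^2*(r + 4)^2*(r - 5)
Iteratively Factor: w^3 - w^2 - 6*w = (w)*(w^2 - w - 6) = w*(w - 3)*(w + 2)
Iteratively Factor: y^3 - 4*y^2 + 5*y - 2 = (y - 1)*(y^2 - 3*y + 2) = (y - 1)^2*(y - 2)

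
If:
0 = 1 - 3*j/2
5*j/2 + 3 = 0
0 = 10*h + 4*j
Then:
No Solution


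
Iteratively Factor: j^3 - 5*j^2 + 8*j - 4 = (j - 2)*(j^2 - 3*j + 2) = (j - 2)*(j - 1)*(j - 2)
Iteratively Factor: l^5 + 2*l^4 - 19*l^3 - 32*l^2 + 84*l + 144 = (l + 2)*(l^4 - 19*l^2 + 6*l + 72) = (l + 2)^2*(l^3 - 2*l^2 - 15*l + 36) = (l - 3)*(l + 2)^2*(l^2 + l - 12) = (l - 3)*(l + 2)^2*(l + 4)*(l - 3)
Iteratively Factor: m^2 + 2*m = (m)*(m + 2)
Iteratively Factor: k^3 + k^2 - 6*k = (k + 3)*(k^2 - 2*k) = k*(k + 3)*(k - 2)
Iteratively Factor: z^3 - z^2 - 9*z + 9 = (z + 3)*(z^2 - 4*z + 3) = (z - 3)*(z + 3)*(z - 1)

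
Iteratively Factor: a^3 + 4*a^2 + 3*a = (a + 1)*(a^2 + 3*a) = (a + 1)*(a + 3)*(a)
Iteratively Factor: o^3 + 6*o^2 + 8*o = (o + 4)*(o^2 + 2*o) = o*(o + 4)*(o + 2)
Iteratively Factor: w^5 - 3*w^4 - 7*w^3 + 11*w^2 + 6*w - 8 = (w - 1)*(w^4 - 2*w^3 - 9*w^2 + 2*w + 8) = (w - 4)*(w - 1)*(w^3 + 2*w^2 - w - 2) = (w - 4)*(w - 1)^2*(w^2 + 3*w + 2) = (w - 4)*(w - 1)^2*(w + 1)*(w + 2)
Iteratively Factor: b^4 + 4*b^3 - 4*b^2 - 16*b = (b - 2)*(b^3 + 6*b^2 + 8*b) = b*(b - 2)*(b^2 + 6*b + 8) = b*(b - 2)*(b + 4)*(b + 2)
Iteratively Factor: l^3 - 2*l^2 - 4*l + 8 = (l - 2)*(l^2 - 4) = (l - 2)^2*(l + 2)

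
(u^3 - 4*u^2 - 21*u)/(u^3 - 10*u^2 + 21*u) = (u + 3)/(u - 3)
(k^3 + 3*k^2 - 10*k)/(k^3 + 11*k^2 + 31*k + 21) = k*(k^2 + 3*k - 10)/(k^3 + 11*k^2 + 31*k + 21)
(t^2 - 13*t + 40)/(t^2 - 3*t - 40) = (t - 5)/(t + 5)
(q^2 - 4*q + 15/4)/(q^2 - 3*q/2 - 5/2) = (q - 3/2)/(q + 1)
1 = 1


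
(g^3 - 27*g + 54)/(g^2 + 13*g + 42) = (g^2 - 6*g + 9)/(g + 7)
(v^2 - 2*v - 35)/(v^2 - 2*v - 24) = (-v^2 + 2*v + 35)/(-v^2 + 2*v + 24)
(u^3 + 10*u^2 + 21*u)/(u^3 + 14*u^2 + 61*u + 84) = u/(u + 4)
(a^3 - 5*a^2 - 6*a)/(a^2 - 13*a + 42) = a*(a + 1)/(a - 7)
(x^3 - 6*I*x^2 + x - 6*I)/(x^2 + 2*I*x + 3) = (x^2 - 5*I*x + 6)/(x + 3*I)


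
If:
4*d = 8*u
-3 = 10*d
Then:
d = -3/10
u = -3/20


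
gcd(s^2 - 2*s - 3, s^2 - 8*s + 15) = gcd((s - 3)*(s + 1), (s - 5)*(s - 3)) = s - 3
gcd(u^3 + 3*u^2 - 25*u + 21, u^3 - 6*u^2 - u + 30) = u - 3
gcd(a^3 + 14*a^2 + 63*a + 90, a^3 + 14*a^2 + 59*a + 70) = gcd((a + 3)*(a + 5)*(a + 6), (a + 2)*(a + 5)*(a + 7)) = a + 5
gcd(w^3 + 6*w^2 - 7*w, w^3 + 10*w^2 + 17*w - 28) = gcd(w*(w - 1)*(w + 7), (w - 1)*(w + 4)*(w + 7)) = w^2 + 6*w - 7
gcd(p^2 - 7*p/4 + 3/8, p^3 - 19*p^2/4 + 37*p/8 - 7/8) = p - 1/4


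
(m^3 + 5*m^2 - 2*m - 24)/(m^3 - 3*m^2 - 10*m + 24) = (m + 4)/(m - 4)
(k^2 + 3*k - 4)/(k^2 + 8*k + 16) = (k - 1)/(k + 4)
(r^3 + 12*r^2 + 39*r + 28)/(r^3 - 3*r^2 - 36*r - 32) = (r + 7)/(r - 8)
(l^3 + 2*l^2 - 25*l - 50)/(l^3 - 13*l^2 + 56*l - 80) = (l^2 + 7*l + 10)/(l^2 - 8*l + 16)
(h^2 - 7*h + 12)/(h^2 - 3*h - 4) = (h - 3)/(h + 1)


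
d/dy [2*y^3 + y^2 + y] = 6*y^2 + 2*y + 1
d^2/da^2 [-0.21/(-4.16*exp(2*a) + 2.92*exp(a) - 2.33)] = ((0.6132 - 3.4944*exp(a))*(4.16*exp(2*a) - 2.92*exp(a) + 2.33) + 0.21*(8.32*exp(a) - 2.92)*(16.64*exp(a) - 5.84)*exp(a))*exp(a)/(4.16*exp(2*a) - 2.92*exp(a) + 2.33)^3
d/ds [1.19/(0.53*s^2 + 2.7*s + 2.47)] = (-1.2614*s - 3.213)/(0.53*s^2 + 2.7*s + 2.47)^2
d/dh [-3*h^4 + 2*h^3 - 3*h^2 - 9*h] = -12*h^3 + 6*h^2 - 6*h - 9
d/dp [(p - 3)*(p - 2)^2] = (p - 2)*(3*p - 8)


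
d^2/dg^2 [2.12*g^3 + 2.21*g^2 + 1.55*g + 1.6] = 12.72*g + 4.42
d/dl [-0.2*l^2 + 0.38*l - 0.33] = 0.38 - 0.4*l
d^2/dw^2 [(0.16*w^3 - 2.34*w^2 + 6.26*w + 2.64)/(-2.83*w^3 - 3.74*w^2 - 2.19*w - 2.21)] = (40.868596*w^6 - 294.864492*w^5 - 726.271956*w^4 - 786.718856*w^3 + 29.395344*w^2 + 275.088696*w + 101.77104)/(22.665187*w^9 + 89.859858*w^8 + 171.373197*w^7 + 244.489019*w^6 + 272.963913*w^5 + 228.731532*w^4 + 160.576824*w^3 + 86.597745*w^2 + 32.088537*w + 10.793861)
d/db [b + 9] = 1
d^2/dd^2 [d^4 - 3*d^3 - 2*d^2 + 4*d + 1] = 12*d^2 - 18*d - 4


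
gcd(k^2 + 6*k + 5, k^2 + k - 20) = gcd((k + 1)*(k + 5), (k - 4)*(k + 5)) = k + 5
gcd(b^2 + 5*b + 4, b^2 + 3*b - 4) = b + 4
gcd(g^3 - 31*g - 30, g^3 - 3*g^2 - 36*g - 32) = g + 1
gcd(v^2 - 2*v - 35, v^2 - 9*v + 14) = v - 7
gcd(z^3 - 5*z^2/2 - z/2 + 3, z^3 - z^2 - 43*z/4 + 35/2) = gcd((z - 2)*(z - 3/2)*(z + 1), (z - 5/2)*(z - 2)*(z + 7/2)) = z - 2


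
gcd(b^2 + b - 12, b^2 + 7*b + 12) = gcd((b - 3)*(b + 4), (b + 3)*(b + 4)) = b + 4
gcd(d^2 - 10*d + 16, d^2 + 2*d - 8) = d - 2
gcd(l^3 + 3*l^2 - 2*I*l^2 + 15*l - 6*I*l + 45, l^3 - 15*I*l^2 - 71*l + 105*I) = l - 5*I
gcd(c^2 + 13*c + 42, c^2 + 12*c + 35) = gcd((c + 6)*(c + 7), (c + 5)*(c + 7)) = c + 7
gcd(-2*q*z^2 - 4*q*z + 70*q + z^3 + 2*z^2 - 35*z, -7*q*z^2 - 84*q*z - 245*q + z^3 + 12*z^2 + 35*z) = z + 7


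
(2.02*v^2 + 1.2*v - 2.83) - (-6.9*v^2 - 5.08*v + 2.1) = 8.92*v^2 + 6.28*v - 4.93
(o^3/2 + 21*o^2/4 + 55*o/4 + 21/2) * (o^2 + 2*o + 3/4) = o^5/2 + 25*o^4/4 + 197*o^3/8 + 671*o^2/16 + 501*o/16 + 63/8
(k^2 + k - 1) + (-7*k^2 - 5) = -6*k^2 + k - 6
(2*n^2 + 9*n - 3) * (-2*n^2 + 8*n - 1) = -4*n^4 - 2*n^3 + 76*n^2 - 33*n + 3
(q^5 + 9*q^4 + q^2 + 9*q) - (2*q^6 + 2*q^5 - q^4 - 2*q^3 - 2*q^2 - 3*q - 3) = -2*q^6 - q^5 + 10*q^4 + 2*q^3 + 3*q^2 + 12*q + 3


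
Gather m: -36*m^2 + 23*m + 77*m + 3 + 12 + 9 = -36*m^2 + 100*m + 24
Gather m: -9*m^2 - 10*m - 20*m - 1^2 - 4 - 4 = -9*m^2 - 30*m - 9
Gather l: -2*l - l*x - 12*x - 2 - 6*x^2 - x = l*(-x - 2) - 6*x^2 - 13*x - 2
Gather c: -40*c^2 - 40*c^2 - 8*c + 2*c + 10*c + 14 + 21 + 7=-80*c^2 + 4*c + 42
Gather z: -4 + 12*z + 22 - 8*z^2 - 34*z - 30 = -8*z^2 - 22*z - 12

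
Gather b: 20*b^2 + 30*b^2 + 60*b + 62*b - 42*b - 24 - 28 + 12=50*b^2 + 80*b - 40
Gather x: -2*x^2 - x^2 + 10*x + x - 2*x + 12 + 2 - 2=-3*x^2 + 9*x + 12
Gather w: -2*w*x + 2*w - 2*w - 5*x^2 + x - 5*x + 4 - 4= -2*w*x - 5*x^2 - 4*x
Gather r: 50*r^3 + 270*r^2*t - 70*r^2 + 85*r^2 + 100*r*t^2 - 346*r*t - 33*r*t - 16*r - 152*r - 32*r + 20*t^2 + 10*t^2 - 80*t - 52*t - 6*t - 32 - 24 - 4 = 50*r^3 + r^2*(270*t + 15) + r*(100*t^2 - 379*t - 200) + 30*t^2 - 138*t - 60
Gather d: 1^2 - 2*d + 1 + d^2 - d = d^2 - 3*d + 2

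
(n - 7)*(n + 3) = n^2 - 4*n - 21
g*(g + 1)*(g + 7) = g^3 + 8*g^2 + 7*g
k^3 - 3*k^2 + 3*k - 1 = (k - 1)^3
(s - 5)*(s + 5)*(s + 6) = s^3 + 6*s^2 - 25*s - 150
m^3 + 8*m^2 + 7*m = m*(m + 1)*(m + 7)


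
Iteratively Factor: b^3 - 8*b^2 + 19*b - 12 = (b - 1)*(b^2 - 7*b + 12) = (b - 4)*(b - 1)*(b - 3)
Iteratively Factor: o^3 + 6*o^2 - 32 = (o - 2)*(o^2 + 8*o + 16) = (o - 2)*(o + 4)*(o + 4)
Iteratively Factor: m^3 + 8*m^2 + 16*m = (m + 4)*(m^2 + 4*m) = (m + 4)^2*(m)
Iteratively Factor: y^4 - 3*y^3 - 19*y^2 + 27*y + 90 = (y - 3)*(y^3 - 19*y - 30) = (y - 5)*(y - 3)*(y^2 + 5*y + 6) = (y - 5)*(y - 3)*(y + 2)*(y + 3)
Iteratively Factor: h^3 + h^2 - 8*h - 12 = (h - 3)*(h^2 + 4*h + 4) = (h - 3)*(h + 2)*(h + 2)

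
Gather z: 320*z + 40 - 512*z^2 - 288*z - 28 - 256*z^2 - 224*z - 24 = -768*z^2 - 192*z - 12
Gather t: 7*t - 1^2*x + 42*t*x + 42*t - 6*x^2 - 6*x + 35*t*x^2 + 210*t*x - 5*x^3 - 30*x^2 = t*(35*x^2 + 252*x + 49) - 5*x^3 - 36*x^2 - 7*x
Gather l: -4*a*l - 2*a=-4*a*l - 2*a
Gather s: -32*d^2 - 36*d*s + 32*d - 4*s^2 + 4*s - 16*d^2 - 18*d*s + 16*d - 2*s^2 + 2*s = -48*d^2 + 48*d - 6*s^2 + s*(6 - 54*d)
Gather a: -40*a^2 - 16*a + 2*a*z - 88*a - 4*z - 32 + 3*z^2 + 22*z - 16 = -40*a^2 + a*(2*z - 104) + 3*z^2 + 18*z - 48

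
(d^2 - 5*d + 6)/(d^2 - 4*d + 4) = (d - 3)/(d - 2)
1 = 1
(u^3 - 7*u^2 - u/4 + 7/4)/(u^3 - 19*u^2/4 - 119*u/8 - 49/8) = 2*(2*u - 1)/(4*u + 7)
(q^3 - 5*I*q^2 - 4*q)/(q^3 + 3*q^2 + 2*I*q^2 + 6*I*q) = (q^2 - 5*I*q - 4)/(q^2 + q*(3 + 2*I) + 6*I)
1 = 1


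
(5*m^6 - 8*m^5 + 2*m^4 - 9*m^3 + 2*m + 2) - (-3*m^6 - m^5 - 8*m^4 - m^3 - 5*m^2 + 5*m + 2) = 8*m^6 - 7*m^5 + 10*m^4 - 8*m^3 + 5*m^2 - 3*m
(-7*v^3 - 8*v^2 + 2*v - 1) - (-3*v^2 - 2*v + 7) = -7*v^3 - 5*v^2 + 4*v - 8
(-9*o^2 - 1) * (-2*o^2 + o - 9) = 18*o^4 - 9*o^3 + 83*o^2 - o + 9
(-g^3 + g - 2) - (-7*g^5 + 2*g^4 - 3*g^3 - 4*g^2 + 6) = 7*g^5 - 2*g^4 + 2*g^3 + 4*g^2 + g - 8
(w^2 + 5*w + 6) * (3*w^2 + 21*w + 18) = 3*w^4 + 36*w^3 + 141*w^2 + 216*w + 108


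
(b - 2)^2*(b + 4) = b^3 - 12*b + 16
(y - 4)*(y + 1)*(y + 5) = y^3 + 2*y^2 - 19*y - 20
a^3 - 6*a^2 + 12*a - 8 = (a - 2)^3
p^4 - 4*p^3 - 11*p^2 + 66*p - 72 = (p - 3)^2*(p - 2)*(p + 4)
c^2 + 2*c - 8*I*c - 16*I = (c + 2)*(c - 8*I)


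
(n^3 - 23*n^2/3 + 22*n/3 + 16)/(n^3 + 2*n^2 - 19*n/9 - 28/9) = 3*(3*n^2 - 26*n + 48)/(9*n^2 + 9*n - 28)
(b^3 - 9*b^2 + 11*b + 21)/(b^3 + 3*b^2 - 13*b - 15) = (b - 7)/(b + 5)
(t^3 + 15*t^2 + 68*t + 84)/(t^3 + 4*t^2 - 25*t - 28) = (t^2 + 8*t + 12)/(t^2 - 3*t - 4)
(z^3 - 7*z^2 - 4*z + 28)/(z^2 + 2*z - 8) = (z^2 - 5*z - 14)/(z + 4)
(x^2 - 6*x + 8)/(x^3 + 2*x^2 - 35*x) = (x^2 - 6*x + 8)/(x*(x^2 + 2*x - 35))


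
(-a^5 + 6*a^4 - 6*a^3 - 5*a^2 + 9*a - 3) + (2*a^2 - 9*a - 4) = -a^5 + 6*a^4 - 6*a^3 - 3*a^2 - 7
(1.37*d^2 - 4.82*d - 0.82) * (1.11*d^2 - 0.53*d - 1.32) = 1.5207*d^4 - 6.0763*d^3 - 0.164*d^2 + 6.797*d + 1.0824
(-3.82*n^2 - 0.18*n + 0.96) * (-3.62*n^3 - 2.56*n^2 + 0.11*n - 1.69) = 13.8284*n^5 + 10.4308*n^4 - 3.4346*n^3 + 3.9784*n^2 + 0.4098*n - 1.6224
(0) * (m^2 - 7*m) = 0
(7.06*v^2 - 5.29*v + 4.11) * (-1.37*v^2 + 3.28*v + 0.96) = -9.6722*v^4 + 30.4041*v^3 - 16.2043*v^2 + 8.4024*v + 3.9456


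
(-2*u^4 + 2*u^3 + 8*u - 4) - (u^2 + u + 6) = -2*u^4 + 2*u^3 - u^2 + 7*u - 10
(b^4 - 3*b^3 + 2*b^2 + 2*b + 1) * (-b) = -b^5 + 3*b^4 - 2*b^3 - 2*b^2 - b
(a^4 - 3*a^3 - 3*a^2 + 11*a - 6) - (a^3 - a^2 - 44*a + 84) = a^4 - 4*a^3 - 2*a^2 + 55*a - 90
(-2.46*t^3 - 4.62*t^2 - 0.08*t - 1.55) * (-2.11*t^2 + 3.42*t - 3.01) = 5.1906*t^5 + 1.335*t^4 - 8.227*t^3 + 16.9031*t^2 - 5.0602*t + 4.6655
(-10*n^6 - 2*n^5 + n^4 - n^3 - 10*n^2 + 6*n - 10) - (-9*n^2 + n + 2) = -10*n^6 - 2*n^5 + n^4 - n^3 - n^2 + 5*n - 12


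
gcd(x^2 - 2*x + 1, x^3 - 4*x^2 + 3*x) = x - 1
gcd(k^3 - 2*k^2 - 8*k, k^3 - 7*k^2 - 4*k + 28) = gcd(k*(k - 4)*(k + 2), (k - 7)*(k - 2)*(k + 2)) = k + 2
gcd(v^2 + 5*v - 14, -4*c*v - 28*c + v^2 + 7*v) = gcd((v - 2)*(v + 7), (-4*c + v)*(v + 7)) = v + 7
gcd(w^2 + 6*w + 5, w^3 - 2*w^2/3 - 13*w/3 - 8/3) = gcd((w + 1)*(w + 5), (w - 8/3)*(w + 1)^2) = w + 1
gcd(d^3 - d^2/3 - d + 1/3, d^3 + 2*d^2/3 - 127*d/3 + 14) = d - 1/3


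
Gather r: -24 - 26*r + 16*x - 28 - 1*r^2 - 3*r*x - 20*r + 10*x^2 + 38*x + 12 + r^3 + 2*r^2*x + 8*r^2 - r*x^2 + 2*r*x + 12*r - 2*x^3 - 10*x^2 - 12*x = r^3 + r^2*(2*x + 7) + r*(-x^2 - x - 34) - 2*x^3 + 42*x - 40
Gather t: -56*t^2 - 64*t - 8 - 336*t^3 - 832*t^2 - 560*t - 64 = -336*t^3 - 888*t^2 - 624*t - 72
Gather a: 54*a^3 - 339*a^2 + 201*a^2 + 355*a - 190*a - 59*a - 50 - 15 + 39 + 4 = 54*a^3 - 138*a^2 + 106*a - 22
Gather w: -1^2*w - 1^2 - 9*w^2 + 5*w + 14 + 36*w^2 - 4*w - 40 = 27*w^2 - 27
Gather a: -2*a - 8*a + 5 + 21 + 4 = 30 - 10*a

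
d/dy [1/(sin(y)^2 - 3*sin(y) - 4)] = (3 - 2*sin(y))*cos(y)/((sin(y) - 4)^2*(sin(y) + 1)^2)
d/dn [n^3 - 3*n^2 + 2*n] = 3*n^2 - 6*n + 2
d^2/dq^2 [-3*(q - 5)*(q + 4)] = -6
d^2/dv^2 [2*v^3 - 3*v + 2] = 12*v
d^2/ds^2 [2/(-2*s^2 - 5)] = 8*(5 - 6*s^2)/(2*s^2 + 5)^3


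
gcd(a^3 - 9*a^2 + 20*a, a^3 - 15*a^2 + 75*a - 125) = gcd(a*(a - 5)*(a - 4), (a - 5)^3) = a - 5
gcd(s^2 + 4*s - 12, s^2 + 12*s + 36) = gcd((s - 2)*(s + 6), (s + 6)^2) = s + 6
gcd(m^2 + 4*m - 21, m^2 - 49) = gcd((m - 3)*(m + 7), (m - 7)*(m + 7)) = m + 7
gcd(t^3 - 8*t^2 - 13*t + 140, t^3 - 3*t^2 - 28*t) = t^2 - 3*t - 28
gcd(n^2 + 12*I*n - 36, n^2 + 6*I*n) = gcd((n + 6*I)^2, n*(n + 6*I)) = n + 6*I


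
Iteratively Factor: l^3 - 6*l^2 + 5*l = (l - 5)*(l^2 - l) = l*(l - 5)*(l - 1)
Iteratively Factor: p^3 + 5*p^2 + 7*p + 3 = (p + 1)*(p^2 + 4*p + 3) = (p + 1)^2*(p + 3)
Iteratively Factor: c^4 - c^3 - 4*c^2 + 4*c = (c + 2)*(c^3 - 3*c^2 + 2*c) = c*(c + 2)*(c^2 - 3*c + 2) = c*(c - 2)*(c + 2)*(c - 1)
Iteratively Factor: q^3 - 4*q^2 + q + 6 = (q - 2)*(q^2 - 2*q - 3) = (q - 3)*(q - 2)*(q + 1)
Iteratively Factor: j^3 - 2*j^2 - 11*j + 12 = (j - 4)*(j^2 + 2*j - 3) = (j - 4)*(j + 3)*(j - 1)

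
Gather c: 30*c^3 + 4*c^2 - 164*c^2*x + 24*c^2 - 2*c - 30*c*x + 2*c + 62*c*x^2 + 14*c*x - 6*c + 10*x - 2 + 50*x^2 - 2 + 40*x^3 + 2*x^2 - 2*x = 30*c^3 + c^2*(28 - 164*x) + c*(62*x^2 - 16*x - 6) + 40*x^3 + 52*x^2 + 8*x - 4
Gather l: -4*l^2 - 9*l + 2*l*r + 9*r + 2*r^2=-4*l^2 + l*(2*r - 9) + 2*r^2 + 9*r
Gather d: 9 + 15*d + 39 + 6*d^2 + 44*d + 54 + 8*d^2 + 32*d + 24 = 14*d^2 + 91*d + 126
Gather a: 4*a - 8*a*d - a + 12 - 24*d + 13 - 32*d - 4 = a*(3 - 8*d) - 56*d + 21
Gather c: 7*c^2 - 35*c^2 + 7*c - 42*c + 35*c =-28*c^2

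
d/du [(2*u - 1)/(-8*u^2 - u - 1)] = (-16*u^2 - 2*u + (2*u - 1)*(16*u + 1) - 2)/(8*u^2 + u + 1)^2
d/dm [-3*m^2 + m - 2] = 1 - 6*m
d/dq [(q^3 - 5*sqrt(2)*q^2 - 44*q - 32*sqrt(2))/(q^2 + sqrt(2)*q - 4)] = (q^4 + 2*sqrt(2)*q^3 + 22*q^2 + 104*sqrt(2)*q + 240)/(q^4 + 2*sqrt(2)*q^3 - 6*q^2 - 8*sqrt(2)*q + 16)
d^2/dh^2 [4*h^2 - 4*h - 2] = 8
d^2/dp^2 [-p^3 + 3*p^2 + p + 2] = 6 - 6*p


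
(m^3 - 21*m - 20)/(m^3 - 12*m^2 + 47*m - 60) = (m^2 + 5*m + 4)/(m^2 - 7*m + 12)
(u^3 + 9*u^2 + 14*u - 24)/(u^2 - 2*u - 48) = (u^2 + 3*u - 4)/(u - 8)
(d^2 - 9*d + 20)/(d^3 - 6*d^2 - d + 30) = (d - 4)/(d^2 - d - 6)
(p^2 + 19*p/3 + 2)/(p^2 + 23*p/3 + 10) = (3*p + 1)/(3*p + 5)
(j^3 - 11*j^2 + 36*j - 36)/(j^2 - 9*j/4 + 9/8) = 8*(j^3 - 11*j^2 + 36*j - 36)/(8*j^2 - 18*j + 9)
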